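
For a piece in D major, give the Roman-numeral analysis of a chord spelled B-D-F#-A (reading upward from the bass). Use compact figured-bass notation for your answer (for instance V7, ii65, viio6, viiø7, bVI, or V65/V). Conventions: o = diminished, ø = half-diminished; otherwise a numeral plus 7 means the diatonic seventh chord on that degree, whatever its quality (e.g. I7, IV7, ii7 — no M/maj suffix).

vi7

Stacked in thirds the chord is B-D-F#-A: a minor seventh chord on B.
In D major, B is the submediant; the diatonic minor seventh chord there is vi7.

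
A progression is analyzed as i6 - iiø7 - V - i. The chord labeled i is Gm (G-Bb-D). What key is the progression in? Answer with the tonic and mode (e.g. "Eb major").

G minor

The chord Gm is a minor triad rooted on G; its label is i.
If G is scale degree 1 and the mode makes that degree carry a minor triad, the tonic is G and the mode is minor.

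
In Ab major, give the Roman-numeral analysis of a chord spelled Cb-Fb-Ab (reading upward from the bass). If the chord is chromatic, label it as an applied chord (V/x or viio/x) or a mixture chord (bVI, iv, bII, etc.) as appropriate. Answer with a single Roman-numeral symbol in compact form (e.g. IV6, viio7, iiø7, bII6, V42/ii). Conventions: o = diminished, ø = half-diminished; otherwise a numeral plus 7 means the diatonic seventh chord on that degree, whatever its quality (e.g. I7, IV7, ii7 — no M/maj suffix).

The pitches Fb-Ab-Cb form a major triad rooted on Fb.
Fb is the lowered sixth degree of Ab major (diatonic 6 would be F). This is a major triad on the lowered sixth degree, borrowed from the parallel minor.
With Cb in the bass the chord is in second inversion, so the figured bass is 64.

bVI64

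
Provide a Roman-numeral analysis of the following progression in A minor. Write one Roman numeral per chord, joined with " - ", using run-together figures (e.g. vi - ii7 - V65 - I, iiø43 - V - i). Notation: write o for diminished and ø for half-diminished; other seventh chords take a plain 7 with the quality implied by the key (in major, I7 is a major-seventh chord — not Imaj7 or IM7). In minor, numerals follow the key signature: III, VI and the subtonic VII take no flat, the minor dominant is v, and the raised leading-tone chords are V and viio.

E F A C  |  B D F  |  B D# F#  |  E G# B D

E-F-A-C: major seventh chord on F = scale degree 6 → VI42.
B-D-F: root B is the supertonic; diminished triad there is iio.
B-D#-F#: a major triad on B, the applied dominant of V → V/V.
E-G#-B-D: root E is the dominant; dominant seventh chord there is V7.

VI42 - iio - V/V - V7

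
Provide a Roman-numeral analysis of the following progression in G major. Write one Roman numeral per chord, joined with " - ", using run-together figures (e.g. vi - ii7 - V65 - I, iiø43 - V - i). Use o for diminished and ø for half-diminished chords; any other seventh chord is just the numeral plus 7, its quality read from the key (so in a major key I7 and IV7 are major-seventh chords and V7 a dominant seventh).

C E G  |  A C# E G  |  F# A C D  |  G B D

IV - V7/V - V65 - I

C-E-G: major triad on C = scale degree 4 → IV.
A-C#-E-G is the secondary dominant of V (dominant seventh chord on A): V7/V.
F#-A-C-D: root D is the dominant; dominant seventh chord there is V65.
G-B-D has root G, degree 1 in G major, so I.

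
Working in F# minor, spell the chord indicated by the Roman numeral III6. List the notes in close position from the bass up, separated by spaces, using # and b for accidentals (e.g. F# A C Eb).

In F# minor, the third degree is A, and the diatonic chord built there is a major triad.
That chord is spelled A-C#-E.
The figured bass 6 indicates first inversion, placing the third (C#) in the bass: C#-E-A.

C# E A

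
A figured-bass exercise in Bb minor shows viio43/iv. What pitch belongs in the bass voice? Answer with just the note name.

The applied chord viio43/iv is rooted on D: D-F-Ab-Cb.
The figure 43 means second inversion — the fifth is in the bass.

Ab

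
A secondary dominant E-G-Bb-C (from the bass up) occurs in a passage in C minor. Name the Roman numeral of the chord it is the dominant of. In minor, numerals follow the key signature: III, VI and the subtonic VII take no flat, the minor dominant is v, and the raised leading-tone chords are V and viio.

The chord is a dominant seventh chord on C.
A dominant resolves down a perfect fifth: C → F. In C minor, F is scale degree 4, i.e. iv.

iv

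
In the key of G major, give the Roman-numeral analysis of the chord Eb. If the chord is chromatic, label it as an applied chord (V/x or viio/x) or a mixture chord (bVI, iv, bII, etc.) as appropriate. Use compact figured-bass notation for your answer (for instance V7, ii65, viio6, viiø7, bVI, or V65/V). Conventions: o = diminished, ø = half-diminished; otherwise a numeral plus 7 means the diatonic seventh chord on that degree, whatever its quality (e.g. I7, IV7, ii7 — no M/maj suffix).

bVI

Stacked in thirds the chord is Eb-G-Bb: a major triad on Eb.
Eb is the lowered sixth degree of G major (diatonic 6 would be E). This is a major triad on the lowered sixth degree, borrowed from the parallel minor.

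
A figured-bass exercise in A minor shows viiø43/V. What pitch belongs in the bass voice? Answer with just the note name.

The applied chord viiø43/V is rooted on D#: D#-F#-A-C#.
The figure 43 means second inversion — the fifth is in the bass.

A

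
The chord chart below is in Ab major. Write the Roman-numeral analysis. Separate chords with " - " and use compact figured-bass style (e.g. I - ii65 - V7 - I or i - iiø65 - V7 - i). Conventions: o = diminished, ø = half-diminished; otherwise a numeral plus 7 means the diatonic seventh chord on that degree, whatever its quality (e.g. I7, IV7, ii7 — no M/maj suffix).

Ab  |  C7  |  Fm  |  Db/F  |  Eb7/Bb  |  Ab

I - V7/vi - vi - IV6 - V43 - I

Ab: major triad on Ab = scale degree 1 → I.
C7: a dominant seventh chord on C, the applied dominant of vi → V7/vi.
Fm: root F is the submediant; minor triad there is vi.
Db/F: major triad on Db = scale degree 4 → IV6.
Eb7/Bb has root Eb, degree 5 in Ab major, so V43.
Ab: root Ab is the tonic; major triad there is I.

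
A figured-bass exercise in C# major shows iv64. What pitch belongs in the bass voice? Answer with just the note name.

C#

iv in C# major has root F#; the chord is F#-A-C#.
The figure 64 means second inversion — the fifth is in the bass.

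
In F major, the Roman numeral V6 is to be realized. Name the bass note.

E

V in F major has root C; the chord is C-E-G.
The figure 6 means first inversion — the third is in the bass.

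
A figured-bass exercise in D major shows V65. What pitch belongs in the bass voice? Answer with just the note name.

V in D major has root A; the chord is A-C#-E-G.
The figure 65 means first inversion — the third is in the bass.

C#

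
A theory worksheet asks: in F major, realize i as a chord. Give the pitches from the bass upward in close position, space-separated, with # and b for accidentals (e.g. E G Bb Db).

F Ab C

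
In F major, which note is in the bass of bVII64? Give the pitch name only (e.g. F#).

bVII in F major has root Eb; the chord is Eb-G-Bb.
The figure 64 means second inversion — the fifth is in the bass.

Bb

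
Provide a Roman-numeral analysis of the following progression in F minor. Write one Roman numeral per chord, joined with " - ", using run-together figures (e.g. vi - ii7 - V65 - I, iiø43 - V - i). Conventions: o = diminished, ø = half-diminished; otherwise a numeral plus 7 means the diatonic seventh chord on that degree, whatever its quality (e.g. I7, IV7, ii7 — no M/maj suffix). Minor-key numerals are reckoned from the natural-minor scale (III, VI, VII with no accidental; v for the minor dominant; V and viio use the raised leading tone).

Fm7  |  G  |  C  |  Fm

i7 - V/V - V - i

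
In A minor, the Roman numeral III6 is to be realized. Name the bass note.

E

III in A minor has root C; the chord is C-E-G.
The figure 6 means first inversion — the third is in the bass.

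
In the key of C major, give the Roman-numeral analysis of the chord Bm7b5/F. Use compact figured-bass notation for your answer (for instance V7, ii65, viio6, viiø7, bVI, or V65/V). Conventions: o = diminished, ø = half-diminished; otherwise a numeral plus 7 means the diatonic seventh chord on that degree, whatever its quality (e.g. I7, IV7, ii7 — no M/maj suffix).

viiø43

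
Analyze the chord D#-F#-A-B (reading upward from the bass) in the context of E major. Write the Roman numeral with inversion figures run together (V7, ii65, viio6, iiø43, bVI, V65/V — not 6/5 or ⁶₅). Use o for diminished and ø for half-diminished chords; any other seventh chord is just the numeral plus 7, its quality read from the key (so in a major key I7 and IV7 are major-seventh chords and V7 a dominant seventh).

Stacked in thirds the chord is B-D#-F#-A: a dominant seventh chord on B.
B is scale degree 5 in E major, and a dominant seventh chord on that degree is written V7.
With D# in the bass the chord is in first inversion, so the figured bass is 65.

V65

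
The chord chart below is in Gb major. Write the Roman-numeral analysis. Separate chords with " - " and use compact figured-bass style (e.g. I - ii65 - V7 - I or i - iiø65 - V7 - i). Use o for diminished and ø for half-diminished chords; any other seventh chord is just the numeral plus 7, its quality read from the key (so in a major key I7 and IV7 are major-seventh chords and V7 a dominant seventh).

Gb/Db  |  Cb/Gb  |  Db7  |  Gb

I64 - IV64 - V7 - I

Gb/Db has root Gb, degree 1 in Gb major, so I64.
Cb/Gb: root Cb is the subdominant; major triad there is IV64.
Db7 has root Db, degree 5 in Gb major, so V7.
Gb: major triad on Gb = scale degree 1 → I.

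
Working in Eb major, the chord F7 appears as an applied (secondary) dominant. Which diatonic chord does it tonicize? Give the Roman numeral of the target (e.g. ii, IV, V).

V

The chord is a dominant seventh chord on F.
A dominant resolves down a perfect fifth: F → Bb. In Eb major, Bb is scale degree 5, i.e. V.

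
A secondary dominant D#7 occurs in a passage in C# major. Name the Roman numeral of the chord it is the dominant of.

The chord is a dominant seventh chord on D#.
A dominant resolves down a perfect fifth: D# → G#. In C# major, G# is scale degree 5, i.e. V.

V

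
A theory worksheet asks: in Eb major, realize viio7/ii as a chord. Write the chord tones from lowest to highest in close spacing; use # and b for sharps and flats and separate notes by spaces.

The slash marks an applied leading-tone chord: viio of ii. In Eb major, ii is F, so the leading tone to it is E, a half step below.
Building a fully diminished seventh chord on E gives E-G-Bb-Db.

E G Bb Db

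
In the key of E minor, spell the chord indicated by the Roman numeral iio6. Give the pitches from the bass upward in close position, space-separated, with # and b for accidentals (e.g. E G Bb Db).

A C F#

The numeral's case and figure indicate a diminished triad. In E minor its root, scale degree 2, is F#.
That chord is spelled F#-A-C.
The figured bass 6 indicates first inversion, placing the third (A) in the bass: A-C-F#.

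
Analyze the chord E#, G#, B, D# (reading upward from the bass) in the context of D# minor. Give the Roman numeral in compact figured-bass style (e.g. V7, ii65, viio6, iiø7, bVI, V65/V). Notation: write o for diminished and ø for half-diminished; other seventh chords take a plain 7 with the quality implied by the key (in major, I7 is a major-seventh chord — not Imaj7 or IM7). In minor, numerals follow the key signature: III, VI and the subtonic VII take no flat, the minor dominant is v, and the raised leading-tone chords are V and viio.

iiø7

Stacked in thirds the chord is E#-G#-B-D#: a half-diminished seventh chord on E#.
E# is scale degree 2 in D# minor, and a half-diminished seventh chord on that degree is written iiø7.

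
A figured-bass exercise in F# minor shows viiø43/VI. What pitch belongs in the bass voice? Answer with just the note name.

G

The applied chord viiø43/VI is rooted on C#: C#-E-G-B.
The figure 43 means second inversion — the fifth is in the bass.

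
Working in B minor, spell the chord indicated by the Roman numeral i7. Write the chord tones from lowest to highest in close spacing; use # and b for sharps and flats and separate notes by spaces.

B D F# A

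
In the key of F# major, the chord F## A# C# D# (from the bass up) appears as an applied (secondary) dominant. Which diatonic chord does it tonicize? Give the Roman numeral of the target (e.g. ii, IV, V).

ii

The chord is a dominant seventh chord on D#.
A dominant resolves down a perfect fifth: D# → G#. In F# major, G# is scale degree 2, i.e. ii.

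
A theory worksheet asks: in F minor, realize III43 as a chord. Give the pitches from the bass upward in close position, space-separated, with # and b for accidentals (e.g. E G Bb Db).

The numeral's case and figure indicate a major seventh chord. In F minor its root, the mediant, is Ab.
That chord is spelled Ab-C-Eb-G.
The figured bass 43 indicates second inversion, placing the fifth (Eb) in the bass: Eb-G-Ab-C.

Eb G Ab C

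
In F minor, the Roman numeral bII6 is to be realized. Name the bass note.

bII in F minor has root Gb; the chord is Gb-Bb-Db.
The figure 6 means first inversion — the third is in the bass.

Bb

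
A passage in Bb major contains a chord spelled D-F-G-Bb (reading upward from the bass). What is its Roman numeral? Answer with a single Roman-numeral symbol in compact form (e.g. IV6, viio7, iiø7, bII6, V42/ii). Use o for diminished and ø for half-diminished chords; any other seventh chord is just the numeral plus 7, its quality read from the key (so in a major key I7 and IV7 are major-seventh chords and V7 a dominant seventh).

vi43

The pitches G-Bb-D-F form a minor seventh chord rooted on G.
In Bb major, G is the submediant; the diatonic minor seventh chord there is vi7.
With D in the bass the chord is in second inversion, so the figured bass is 43.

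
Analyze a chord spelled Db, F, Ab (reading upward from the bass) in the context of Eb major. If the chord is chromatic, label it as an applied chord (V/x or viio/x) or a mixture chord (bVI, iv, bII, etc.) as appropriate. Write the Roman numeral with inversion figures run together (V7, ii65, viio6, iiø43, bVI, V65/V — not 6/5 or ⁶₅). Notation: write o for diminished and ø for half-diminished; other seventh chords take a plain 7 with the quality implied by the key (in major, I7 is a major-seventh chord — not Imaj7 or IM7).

bVII

Stacked in thirds the chord is Db-F-Ab: a major triad on Db.
Db is the lowered seventh degree of Eb major (diatonic 7 would be D). This is a major triad on the lowered seventh degree (the subtonic), borrowed from the parallel minor.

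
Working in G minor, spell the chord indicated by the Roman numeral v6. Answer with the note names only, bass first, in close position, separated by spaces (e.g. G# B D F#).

The numeral's case and figure indicate a minor triad. In G minor its root, scale degree 5, is D.
That chord is spelled D-F-A.
With the 6 figure the chord is in first inversion; from the bass F upward in close position it reads F-A-D.

F A D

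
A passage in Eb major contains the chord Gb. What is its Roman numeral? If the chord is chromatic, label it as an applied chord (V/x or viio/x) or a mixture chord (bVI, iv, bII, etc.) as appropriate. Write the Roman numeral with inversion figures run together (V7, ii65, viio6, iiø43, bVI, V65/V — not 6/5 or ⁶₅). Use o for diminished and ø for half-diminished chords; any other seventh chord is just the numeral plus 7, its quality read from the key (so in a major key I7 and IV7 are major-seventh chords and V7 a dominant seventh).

bIII

Stacked in thirds the chord is Gb-Bb-Db: a major triad on Gb.
Gb is the lowered third degree of Eb major (diatonic 3 would be G). This is a major triad on the lowered third degree, borrowed from the parallel minor.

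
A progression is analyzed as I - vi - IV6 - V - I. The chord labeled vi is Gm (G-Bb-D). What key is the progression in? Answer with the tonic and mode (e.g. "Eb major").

Bb major

The anchor chord is a minor triad on G, labeled vi.
Counting down 5 scale steps from G places the tonic on Bb; a minor triad on degree 6 is diatonic only in major.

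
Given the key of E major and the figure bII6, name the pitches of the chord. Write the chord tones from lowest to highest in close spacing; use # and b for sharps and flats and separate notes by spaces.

A C F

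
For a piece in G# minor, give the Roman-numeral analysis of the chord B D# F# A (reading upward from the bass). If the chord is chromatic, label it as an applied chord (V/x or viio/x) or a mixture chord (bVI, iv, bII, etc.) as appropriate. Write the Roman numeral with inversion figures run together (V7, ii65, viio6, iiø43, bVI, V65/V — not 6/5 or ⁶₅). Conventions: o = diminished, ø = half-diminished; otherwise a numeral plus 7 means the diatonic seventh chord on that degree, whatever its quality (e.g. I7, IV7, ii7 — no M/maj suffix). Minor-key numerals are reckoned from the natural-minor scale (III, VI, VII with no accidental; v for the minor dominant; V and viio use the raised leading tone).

V7/VI

The pitches B-D#-F#-A form a dominant seventh chord rooted on B.
B is not a diatonic chord root with this quality in G# minor, but it lies a perfect fifth above E (VI), so the chord functions as an applied dominant of VI.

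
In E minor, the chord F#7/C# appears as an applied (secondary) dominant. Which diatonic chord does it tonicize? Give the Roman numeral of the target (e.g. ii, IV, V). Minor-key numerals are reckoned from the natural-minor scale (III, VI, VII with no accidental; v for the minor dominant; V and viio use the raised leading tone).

V

The chord is a dominant seventh chord on F#.
A dominant resolves down a perfect fifth: F# → B. In E minor, B is scale degree 5, i.e. V.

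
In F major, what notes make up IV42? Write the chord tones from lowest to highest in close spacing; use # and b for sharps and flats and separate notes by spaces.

A Bb D F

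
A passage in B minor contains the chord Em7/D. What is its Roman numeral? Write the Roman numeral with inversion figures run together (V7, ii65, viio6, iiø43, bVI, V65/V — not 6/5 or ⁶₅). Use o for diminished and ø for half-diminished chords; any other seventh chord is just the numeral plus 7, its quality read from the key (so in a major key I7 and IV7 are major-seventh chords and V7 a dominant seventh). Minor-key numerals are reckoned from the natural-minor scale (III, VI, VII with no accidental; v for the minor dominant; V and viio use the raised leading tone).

Stacked in thirds the chord is E-G-B-D: a minor seventh chord on E.
E is scale degree 4 in B minor, and a minor seventh chord on that degree is written iv7.
With D in the bass the chord is in third inversion, so the figured bass is 42.

iv42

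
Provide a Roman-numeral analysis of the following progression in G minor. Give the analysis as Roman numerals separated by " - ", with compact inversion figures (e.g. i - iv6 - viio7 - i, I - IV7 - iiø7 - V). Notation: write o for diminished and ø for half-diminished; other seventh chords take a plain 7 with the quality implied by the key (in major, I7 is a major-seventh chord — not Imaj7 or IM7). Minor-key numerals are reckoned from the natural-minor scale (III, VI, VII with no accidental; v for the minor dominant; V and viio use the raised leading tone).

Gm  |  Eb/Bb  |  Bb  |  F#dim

Gm: root G is the tonic; minor triad there is i.
Eb/Bb: root Eb is the submediant; major triad there is VI64.
Bb: major triad on Bb = scale degree 3 → III.
F#dim: diminished triad on F# = scale degree 7 → viio.

i - VI64 - III - viio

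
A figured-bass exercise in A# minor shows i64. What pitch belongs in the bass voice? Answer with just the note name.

i in A# minor has root A#; the chord is A#-C#-E#.
The figure 64 means second inversion — the fifth is in the bass.

E#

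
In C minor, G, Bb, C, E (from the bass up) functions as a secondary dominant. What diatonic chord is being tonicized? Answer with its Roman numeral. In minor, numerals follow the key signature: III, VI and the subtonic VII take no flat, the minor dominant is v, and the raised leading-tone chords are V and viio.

iv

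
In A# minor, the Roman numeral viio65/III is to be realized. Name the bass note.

D#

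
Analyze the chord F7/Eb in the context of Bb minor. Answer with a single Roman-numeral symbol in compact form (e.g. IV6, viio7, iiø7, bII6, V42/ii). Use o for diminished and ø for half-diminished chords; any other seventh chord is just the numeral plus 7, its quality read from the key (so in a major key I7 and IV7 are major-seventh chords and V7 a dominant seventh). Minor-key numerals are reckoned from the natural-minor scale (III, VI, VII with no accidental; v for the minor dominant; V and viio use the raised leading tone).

V42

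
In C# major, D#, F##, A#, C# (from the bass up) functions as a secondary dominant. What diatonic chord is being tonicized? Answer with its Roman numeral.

V

The chord is a dominant seventh chord on D#.
A dominant resolves down a perfect fifth: D# → G#. In C# major, G# is scale degree 5, i.e. V.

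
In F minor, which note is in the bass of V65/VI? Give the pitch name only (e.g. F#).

C

The applied chord V65/VI is rooted on Ab: Ab-C-Eb-Gb.
The figure 65 means first inversion — the third is in the bass.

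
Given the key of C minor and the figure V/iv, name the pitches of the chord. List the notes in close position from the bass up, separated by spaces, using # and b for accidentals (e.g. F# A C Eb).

C E G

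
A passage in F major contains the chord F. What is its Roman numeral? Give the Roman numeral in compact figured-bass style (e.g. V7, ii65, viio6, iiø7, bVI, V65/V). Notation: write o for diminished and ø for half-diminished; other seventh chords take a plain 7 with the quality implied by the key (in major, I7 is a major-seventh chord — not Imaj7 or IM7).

I

The pitches F-A-C form a major triad rooted on F.
In F major, F is the tonic; the diatonic major triad there is I.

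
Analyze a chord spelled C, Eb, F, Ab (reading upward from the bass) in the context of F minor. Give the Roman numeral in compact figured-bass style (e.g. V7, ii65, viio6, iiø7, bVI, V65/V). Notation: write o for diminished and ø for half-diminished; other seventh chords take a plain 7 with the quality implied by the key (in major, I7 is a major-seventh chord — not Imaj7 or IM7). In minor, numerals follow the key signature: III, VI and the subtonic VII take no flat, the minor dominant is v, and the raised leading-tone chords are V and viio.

Stacked in thirds the chord is F-Ab-C-Eb: a minor seventh chord on F.
In F minor, F is the tonic; the diatonic minor seventh chord there is i7.
With C in the bass the chord is in second inversion, so the figured bass is 43.

i43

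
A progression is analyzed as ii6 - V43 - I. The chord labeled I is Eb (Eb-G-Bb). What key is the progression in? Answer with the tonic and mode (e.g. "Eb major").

Eb major

The chord Eb is a major triad rooted on Eb; its label is I.
If Eb is scale degree 1 and the mode makes that degree carry a major triad, the tonic is Eb and the mode is major.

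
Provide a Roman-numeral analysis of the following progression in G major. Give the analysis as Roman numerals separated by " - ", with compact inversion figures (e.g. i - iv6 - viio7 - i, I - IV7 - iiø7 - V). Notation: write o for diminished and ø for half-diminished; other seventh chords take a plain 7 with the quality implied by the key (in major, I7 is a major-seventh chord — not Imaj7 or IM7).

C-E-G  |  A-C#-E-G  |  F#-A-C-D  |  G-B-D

IV - V7/V - V65 - I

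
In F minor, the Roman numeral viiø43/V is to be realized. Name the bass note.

The applied chord viiø43/V is rooted on B: B-D-F-A.
The figure 43 means second inversion — the fifth is in the bass.

F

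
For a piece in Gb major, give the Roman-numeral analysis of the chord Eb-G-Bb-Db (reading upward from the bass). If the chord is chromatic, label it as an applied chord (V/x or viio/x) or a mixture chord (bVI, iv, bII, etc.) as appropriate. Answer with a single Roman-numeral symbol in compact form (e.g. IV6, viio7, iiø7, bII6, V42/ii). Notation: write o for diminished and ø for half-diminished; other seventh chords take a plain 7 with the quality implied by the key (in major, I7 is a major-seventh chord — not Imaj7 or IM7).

Stacked in thirds the chord is Eb-G-Bb-Db: a dominant seventh chord on Eb.
Eb is not a diatonic chord root with this quality in Gb major, but it lies a perfect fifth above Ab (ii), so the chord functions as an applied dominant of ii.

V7/ii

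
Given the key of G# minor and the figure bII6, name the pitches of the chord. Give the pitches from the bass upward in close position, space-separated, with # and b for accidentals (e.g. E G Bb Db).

C# E A

Scale degree 2 in G# minor is A#; lowering it a half step gives A. bII6 is the Neapolitan sixth — a major triad on the lowered second degree, here in its customary first inversion.
So the chord is A-C#-E.
The figured bass 6 indicates first inversion, placing the third (C#) in the bass: C#-E-A.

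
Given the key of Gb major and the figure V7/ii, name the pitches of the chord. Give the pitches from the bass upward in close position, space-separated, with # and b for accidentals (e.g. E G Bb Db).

The slash means an applied dominant: we want the dominant of ii. In Gb major, ii is Ab minor, and its dominant is built on Eb.
Building a dominant seventh chord on Eb gives Eb-G-Bb-Db.

Eb G Bb Db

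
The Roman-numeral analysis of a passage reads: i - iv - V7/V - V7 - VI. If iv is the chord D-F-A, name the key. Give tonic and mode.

A minor

The chord Dm is a minor triad rooted on D; its label is iv.
Counting down 3 scale steps from D places the tonic on A; a minor triad on degree 4 is diatonic only in minor.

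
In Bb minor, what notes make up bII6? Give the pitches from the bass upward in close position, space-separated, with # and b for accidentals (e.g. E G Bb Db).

bII6 is the Neapolitan sixth — a major triad on the lowered second degree, here in its customary first inversion. In Bb minor that root is Cb.
So the chord is Cb-Eb-Gb.
With the 6 figure the chord is in first inversion; from the bass Eb upward in close position it reads Eb-Gb-Cb.

Eb Gb Cb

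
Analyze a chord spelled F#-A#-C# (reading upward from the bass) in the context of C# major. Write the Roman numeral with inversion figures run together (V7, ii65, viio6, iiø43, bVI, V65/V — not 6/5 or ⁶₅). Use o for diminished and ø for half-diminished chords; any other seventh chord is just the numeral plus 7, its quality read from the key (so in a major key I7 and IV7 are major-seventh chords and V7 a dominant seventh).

IV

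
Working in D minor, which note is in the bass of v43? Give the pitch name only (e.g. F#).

E

v in D minor has root A; the chord is A-C-E-G.
The figure 43 means second inversion — the fifth is in the bass.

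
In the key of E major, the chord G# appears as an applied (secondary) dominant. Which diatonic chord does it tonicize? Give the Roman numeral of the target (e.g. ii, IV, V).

vi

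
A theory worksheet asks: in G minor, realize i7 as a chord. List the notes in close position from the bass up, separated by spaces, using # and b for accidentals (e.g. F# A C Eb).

G Bb D F

The numeral's case and figure indicate a minor seventh chord. In G minor its root, the first degree, is G.
Stacking thirds from G gives G-Bb-D-F.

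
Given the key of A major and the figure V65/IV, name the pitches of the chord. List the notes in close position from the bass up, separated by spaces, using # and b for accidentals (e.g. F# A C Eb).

V65/IV is a secondary dominant — the dominant seventh of IV. IV in A major is D, so the applied chord's root is A, a perfect fifth above.
Building a dominant seventh chord on A gives A-C#-E-G.
The figured bass 65 indicates first inversion, placing the third (C#) in the bass: C#-E-G-A.

C# E G A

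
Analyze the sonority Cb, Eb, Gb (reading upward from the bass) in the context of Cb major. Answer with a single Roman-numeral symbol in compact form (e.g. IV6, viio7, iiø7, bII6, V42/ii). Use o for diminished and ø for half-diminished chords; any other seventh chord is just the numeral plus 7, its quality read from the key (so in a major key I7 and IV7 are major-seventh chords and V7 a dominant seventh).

The pitches Cb-Eb-Gb form a major triad rooted on Cb.
Cb is scale degree 1 in Cb major, and a major triad on that degree is written I.

I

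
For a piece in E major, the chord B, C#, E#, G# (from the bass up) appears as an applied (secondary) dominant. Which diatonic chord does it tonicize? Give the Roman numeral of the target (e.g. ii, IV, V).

ii

The chord is a dominant seventh chord on C#.
A dominant resolves down a perfect fifth: C# → F#. In E major, F# is scale degree 2, i.e. ii.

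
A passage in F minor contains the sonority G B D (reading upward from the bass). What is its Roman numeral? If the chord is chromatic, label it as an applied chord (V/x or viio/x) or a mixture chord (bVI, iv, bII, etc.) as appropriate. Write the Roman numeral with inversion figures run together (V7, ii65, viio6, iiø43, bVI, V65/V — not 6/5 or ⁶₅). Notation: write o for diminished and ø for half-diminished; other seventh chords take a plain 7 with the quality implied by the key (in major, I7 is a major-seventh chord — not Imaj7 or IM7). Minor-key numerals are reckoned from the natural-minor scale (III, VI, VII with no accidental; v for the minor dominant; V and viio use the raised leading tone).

V/V

The pitches G-B-D form a major triad rooted on G.
G is not a diatonic chord root with this quality in F minor, but it lies a perfect fifth above C (V), so the chord functions as an applied dominant of V.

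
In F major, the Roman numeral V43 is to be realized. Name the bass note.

G

V in F major has root C; the chord is C-E-G-Bb.
The figure 43 means second inversion — the fifth is in the bass.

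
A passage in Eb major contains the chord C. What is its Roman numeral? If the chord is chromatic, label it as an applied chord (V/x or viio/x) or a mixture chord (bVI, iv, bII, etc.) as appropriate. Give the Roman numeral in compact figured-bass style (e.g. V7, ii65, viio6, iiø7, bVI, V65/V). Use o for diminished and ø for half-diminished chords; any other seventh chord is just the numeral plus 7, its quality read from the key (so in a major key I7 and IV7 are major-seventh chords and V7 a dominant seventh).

V/ii

The pitches C-E-G form a major triad rooted on C.
C is not a diatonic chord root with this quality in Eb major, but it lies a perfect fifth above F (ii), so the chord functions as an applied dominant of ii.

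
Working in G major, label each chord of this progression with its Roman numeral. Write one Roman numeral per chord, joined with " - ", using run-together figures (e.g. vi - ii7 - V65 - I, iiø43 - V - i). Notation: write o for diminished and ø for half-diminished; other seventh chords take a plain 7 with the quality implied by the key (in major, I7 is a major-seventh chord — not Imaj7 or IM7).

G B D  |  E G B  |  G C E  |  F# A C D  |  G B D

I - vi - IV64 - V65 - I

G-B-D: root G is the tonic; major triad there is I.
E-G-B has root E, degree 6 in G major, so vi.
G-C-E: major triad on C = scale degree 4 → IV64.
F#-A-C-D has root D, degree 5 in G major, so V65.
G-B-D: root G is the tonic; major triad there is I.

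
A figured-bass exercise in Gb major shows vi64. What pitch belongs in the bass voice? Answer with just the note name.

vi in Gb major has root Eb; the chord is Eb-Gb-Bb.
The figure 64 means second inversion — the fifth is in the bass.

Bb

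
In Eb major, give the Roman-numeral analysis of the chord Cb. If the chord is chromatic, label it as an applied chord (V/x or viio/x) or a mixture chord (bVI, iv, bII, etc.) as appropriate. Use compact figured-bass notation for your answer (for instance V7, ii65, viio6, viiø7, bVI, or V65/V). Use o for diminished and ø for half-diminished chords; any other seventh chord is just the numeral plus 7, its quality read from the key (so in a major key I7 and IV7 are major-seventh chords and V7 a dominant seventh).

Stacked in thirds the chord is Cb-Eb-Gb: a major triad on Cb.
Cb is the lowered sixth degree of Eb major (diatonic 6 would be C). This is a major triad on the lowered sixth degree, borrowed from the parallel minor.

bVI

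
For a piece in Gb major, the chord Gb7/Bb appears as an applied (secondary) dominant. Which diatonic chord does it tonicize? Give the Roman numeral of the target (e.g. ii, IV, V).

The chord is a dominant seventh chord on Gb.
A dominant resolves down a perfect fifth: Gb → Cb. In Gb major, Cb is scale degree 4, i.e. IV.

IV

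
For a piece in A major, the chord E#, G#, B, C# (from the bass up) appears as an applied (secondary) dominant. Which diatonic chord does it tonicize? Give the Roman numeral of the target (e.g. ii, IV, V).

vi

The chord is a dominant seventh chord on C#.
A dominant resolves down a perfect fifth: C# → F#. In A major, F# is scale degree 6, i.e. vi.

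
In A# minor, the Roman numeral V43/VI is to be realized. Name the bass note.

G#

The applied chord V43/VI is rooted on C#: C#-E#-G#-B.
The figure 43 means second inversion — the fifth is in the bass.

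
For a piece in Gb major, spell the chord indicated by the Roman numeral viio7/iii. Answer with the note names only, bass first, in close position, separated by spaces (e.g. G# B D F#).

A C Eb Gb

The slash marks an applied leading-tone chord: viio of iii. In Gb major, iii is Bb, so the leading tone to it is A, a half step below.
Building a fully diminished seventh chord on A gives A-C-Eb-Gb.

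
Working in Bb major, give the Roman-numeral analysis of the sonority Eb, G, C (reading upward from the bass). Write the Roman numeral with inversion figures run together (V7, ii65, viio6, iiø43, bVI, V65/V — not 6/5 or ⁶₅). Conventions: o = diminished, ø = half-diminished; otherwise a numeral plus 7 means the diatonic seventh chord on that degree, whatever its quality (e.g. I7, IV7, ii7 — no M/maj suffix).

ii6

Stacked in thirds the chord is C-Eb-G: a minor triad on C.
C is scale degree 2 in Bb major, and a minor triad on that degree is written ii.
With Eb in the bass the chord is in first inversion, so the figured bass is 6.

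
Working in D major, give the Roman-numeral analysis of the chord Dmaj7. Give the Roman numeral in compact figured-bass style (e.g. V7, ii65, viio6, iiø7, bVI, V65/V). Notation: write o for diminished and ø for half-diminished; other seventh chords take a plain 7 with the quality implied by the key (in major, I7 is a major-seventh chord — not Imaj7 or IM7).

I7

The pitches D-F#-A-C# form a major seventh chord rooted on D.
D is scale degree 1 in D major, and a major seventh chord on that degree is written I7.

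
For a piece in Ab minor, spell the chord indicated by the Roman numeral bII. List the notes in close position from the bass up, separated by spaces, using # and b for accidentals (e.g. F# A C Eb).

Bbb Db Fb

bII is the Neapolitan chord — a major triad on the lowered second degree. In Ab minor that root is Bbb.
So the chord is Bbb-Db-Fb.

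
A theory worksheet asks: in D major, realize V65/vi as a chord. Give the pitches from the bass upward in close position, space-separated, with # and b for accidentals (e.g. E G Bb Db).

A# C# E F#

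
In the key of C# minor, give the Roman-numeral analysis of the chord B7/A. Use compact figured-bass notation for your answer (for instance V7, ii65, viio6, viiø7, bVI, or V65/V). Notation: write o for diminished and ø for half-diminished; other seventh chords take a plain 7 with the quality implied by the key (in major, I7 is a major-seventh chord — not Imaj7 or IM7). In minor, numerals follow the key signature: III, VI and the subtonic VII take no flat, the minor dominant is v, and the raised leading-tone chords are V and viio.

Stacked in thirds the chord is B-D#-F#-A: a dominant seventh chord on B.
B is scale degree 7 in C# minor, and a dominant seventh chord on that degree is written VII7.
With A in the bass the chord is in third inversion, so the figured bass is 42.

VII42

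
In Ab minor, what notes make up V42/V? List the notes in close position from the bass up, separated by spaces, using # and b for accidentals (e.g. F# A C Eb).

The slash means an applied dominant: we want the dominant of V. In Ab minor, V is Eb major, and its dominant is built on Bb.
Building a dominant seventh chord on Bb gives Bb-D-F-Ab.
With the 42 figure the chord is in third inversion; from the bass Ab upward in close position it reads Ab-Bb-D-F.

Ab Bb D F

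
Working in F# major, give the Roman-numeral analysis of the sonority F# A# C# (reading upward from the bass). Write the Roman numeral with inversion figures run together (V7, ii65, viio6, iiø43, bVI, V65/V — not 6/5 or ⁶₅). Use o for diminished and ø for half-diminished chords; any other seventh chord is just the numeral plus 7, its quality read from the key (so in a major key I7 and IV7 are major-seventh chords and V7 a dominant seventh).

Stacked in thirds the chord is F#-A#-C#: a major triad on F#.
F# is scale degree 1 in F# major, and a major triad on that degree is written I.

I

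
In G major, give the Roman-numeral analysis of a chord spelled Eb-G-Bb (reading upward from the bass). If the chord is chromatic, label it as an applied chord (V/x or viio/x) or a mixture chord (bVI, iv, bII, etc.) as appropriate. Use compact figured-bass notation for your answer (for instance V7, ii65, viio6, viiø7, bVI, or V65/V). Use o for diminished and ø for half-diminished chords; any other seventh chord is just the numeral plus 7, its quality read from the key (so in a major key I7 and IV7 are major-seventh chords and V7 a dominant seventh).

Stacked in thirds the chord is Eb-G-Bb: a major triad on Eb.
Eb is the lowered sixth degree of G major (diatonic 6 would be E). This is a major triad on the lowered sixth degree, borrowed from the parallel minor.

bVI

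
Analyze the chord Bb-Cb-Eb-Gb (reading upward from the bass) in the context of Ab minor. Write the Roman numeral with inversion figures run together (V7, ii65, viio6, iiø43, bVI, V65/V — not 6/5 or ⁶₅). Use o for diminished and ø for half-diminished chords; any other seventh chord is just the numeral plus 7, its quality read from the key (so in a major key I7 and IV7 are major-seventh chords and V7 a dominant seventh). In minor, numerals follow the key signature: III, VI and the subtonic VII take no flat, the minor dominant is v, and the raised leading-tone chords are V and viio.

III42

Stacked in thirds the chord is Cb-Eb-Gb-Bb: a major seventh chord on Cb.
In Ab minor, Cb is the mediant; the diatonic major seventh chord there is III7.
With Bb in the bass the chord is in third inversion, so the figured bass is 42.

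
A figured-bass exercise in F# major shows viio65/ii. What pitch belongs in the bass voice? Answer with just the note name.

A#

The applied chord viio65/ii is rooted on F##: F##-A#-C#-E.
The figure 65 means first inversion — the third is in the bass.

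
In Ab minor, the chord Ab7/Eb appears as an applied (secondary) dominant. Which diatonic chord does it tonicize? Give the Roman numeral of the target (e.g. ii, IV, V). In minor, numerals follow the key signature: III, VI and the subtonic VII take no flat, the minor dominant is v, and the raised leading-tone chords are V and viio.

The chord is a dominant seventh chord on Ab.
A dominant resolves down a perfect fifth: Ab → Db. In Ab minor, Db is scale degree 4, i.e. iv.

iv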